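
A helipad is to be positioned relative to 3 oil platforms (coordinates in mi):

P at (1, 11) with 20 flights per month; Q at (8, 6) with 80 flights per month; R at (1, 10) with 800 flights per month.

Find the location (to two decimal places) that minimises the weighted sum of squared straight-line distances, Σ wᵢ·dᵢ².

(1.62, 9.67)

The minimiser of Σwᵢ‖p−pᵢ‖² is the weighted centroid p* = (Σwᵢpᵢ)/(Σwᵢ).
Σwᵢ = 900.
Σwᵢxᵢ = 20·1 + 80·8 + 800·1 = 1460.
Σwᵢyᵢ = 20·11 + 80·6 + 800·10 = 8700.
x* = 1460/900 = 1.62, y* = 8700/900 = 9.67.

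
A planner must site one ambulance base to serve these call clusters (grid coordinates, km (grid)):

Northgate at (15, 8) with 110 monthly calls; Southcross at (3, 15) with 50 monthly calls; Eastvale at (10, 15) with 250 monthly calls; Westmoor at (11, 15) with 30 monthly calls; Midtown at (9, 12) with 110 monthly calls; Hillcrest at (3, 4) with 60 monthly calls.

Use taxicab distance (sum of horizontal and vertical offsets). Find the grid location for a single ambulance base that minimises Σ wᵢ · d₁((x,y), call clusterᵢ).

(10, 15)

Manhattan distance separates: Σwᵢ(|x−xᵢ|+|y−yᵢ|) = Σwᵢ|x−xᵢ| + Σwᵢ|y−yᵢ|, so x and y are optimised independently as 1-D weighted medians.
Total weight W = 610; half = 305.
x-coordinate, sorted with cumulative weight:
  x=3 (Southcross, w=50) cum 50
  x=3 (Hillcrest, w=60) cum 110
  x=9 (Midtown, w=110) cum 220
  x=10 (Eastvale, w=250) cum 470  ← median
  x=11 (Westmoor, w=30) cum 500
  x=15 (Northgate, w=110) cum 610
⇒ x* = 10
y-coordinate, sorted with cumulative weight:
  y=4 (Hillcrest, w=60) cum 60
  y=8 (Northgate, w=110) cum 170
  y=12 (Midtown, w=110) cum 280
  y=15 (Southcross, w=50) cum 330  ← median
  y=15 (Eastvale, w=250) cum 580
  y=15 (Westmoor, w=30) cum 610
⇒ y* = 15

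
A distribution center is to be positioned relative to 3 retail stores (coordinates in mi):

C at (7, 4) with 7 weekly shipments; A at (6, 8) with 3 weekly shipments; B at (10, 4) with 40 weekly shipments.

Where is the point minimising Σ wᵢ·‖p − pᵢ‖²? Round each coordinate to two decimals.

(9.34, 4.24)

The minimiser of Σwᵢ‖p−pᵢ‖² is the weighted centroid p* = (Σwᵢpᵢ)/(Σwᵢ).
Σwᵢ = 50.
Σwᵢxᵢ = 7·7 + 3·6 + 40·10 = 467.
Σwᵢyᵢ = 7·4 + 3·8 + 40·4 = 212.
x* = 467/50 = 9.34, y* = 212/50 = 4.24.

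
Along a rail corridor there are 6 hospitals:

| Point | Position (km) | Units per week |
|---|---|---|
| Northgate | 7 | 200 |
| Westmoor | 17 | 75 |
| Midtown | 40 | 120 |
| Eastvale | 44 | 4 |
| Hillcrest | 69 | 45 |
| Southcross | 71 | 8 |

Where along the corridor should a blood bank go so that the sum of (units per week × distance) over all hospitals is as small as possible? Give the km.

For a sum of weighted absolute distances on a line, the optimum is the weighted median (not the mean). Total weight W = 452; half-weight = 226.
Sort by position and accumulate weight:
  km 7 (Northgate, w=200) → cum 200
  km 17 (Westmoor, w=75) → cum 275  ≥ 226 → median here
  km 40 (Midtown, w=120) → cum 395
  km 44 (Eastvale, w=4) → cum 399
  km 69 (Hillcrest, w=45) → cum 444
  km 71 (Southcross, w=8) → cum 452
Optimal location: km 17.

x = 17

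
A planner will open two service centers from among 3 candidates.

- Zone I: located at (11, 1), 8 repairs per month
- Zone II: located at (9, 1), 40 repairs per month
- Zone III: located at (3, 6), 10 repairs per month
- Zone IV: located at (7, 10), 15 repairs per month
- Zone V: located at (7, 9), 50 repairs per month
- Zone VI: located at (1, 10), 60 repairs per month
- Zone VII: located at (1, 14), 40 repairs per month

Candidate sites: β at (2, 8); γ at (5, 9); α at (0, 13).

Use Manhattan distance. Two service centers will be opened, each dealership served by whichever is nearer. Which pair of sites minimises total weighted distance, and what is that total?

{γ, α}, total 1107

Evaluate every pair (each demand assigned to the nearer of the two):
  {γ, α}: total = 1107
  {β, γ}: total = 1227
  {β, α}: total = 1383
Best pair: {γ, α} with total 1107.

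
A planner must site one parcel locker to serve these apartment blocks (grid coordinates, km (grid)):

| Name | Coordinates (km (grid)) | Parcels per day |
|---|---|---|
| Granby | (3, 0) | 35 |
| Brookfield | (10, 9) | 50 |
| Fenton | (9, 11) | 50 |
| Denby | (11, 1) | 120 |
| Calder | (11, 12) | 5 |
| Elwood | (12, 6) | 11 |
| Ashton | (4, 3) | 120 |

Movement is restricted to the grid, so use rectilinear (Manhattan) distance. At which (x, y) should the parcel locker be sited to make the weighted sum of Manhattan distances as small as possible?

Manhattan distance separates: Σwᵢ(|x−xᵢ|+|y−yᵢ|) = Σwᵢ|x−xᵢ| + Σwᵢ|y−yᵢ|, so x and y are optimised independently as 1-D weighted medians.
Total weight W = 391; half = 195.5.
x-coordinate, sorted with cumulative weight:
  x=3 (Granby, w=35) cum 35
  x=4 (Ashton, w=120) cum 155
  x=9 (Fenton, w=50) cum 205  ← median
  x=10 (Brookfield, w=50) cum 255
  x=11 (Denby, w=120) cum 375
  x=11 (Calder, w=5) cum 380
  x=12 (Elwood, w=11) cum 391
⇒ x* = 9
y-coordinate, sorted with cumulative weight:
  y=0 (Granby, w=35) cum 35
  y=1 (Denby, w=120) cum 155
  y=3 (Ashton, w=120) cum 275  ← median
  y=6 (Elwood, w=11) cum 286
  y=9 (Brookfield, w=50) cum 336
  y=11 (Fenton, w=50) cum 386
  y=12 (Calder, w=5) cum 391
⇒ y* = 3

(9, 3)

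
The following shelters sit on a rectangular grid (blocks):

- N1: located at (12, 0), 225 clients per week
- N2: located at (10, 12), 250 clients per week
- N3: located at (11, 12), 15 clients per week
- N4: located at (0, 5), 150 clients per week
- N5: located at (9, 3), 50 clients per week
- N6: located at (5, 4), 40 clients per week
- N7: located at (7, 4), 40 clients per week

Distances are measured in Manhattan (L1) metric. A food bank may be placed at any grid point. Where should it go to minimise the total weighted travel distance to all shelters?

Manhattan distance separates: Σwᵢ(|x−xᵢ|+|y−yᵢ|) = Σwᵢ|x−xᵢ| + Σwᵢ|y−yᵢ|, so x and y are optimised independently as 1-D weighted medians.
Total weight W = 770; half = 385.
x-coordinate, sorted with cumulative weight:
  x=0 (N4, w=150) cum 150
  x=5 (N6, w=40) cum 190
  x=7 (N7, w=40) cum 230
  x=9 (N5, w=50) cum 280
  x=10 (N2, w=250) cum 530  ← median
  x=11 (N3, w=15) cum 545
  x=12 (N1, w=225) cum 770
⇒ x* = 10
y-coordinate, sorted with cumulative weight:
  y=0 (N1, w=225) cum 225
  y=3 (N5, w=50) cum 275
  y=4 (N6, w=40) cum 315
  y=4 (N7, w=40) cum 355
  y=5 (N4, w=150) cum 505  ← median
  y=12 (N2, w=250) cum 755
  y=12 (N3, w=15) cum 770
⇒ y* = 5

(10, 5)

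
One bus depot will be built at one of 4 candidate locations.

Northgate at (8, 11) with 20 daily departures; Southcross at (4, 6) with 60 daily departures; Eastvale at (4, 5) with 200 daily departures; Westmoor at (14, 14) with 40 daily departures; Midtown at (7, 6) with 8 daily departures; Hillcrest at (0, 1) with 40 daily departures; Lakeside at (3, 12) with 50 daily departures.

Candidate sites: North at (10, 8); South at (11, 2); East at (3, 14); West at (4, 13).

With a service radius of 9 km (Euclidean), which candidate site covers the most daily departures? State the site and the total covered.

North, covering 378

Coverage radius r = 9 km; a point is covered iff (Δx)²+(Δy)² ≤ 9² = 81.
  North (10, 8): covers {Northgate, Southcross, Eastvale, Westmoor, Midtown, Lakeside} → 378
  South (11, 2): covers {Southcross, Eastvale, Midtown} → 268
  East (3, 14): covers {Northgate, Southcross, Midtown, Lakeside} → 138
  West (4, 13): covers {Northgate, Southcross, Eastvale, Midtown, Lakeside} → 338
Maximum coverage at North: 378 daily departures.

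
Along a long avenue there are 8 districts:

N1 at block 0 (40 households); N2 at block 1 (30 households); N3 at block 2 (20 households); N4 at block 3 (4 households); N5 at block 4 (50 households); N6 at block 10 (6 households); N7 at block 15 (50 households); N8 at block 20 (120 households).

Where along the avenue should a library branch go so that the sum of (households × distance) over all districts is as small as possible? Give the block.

For a sum of weighted absolute distances on a line, the optimum is the weighted median (not the mean). Total weight W = 320; half-weight = 160.
Sort by position and accumulate weight:
  block 0 (N1, w=40) → cum 40
  block 1 (N2, w=30) → cum 70
  block 2 (N3, w=20) → cum 90
  block 3 (N4, w=4) → cum 94
  block 4 (N5, w=50) → cum 144
  block 10 (N6, w=6) → cum 150
  block 15 (N7, w=50) → cum 200  ≥ 160 → median here
  block 20 (N8, w=120) → cum 320
Optimal location: block 15.

x = 15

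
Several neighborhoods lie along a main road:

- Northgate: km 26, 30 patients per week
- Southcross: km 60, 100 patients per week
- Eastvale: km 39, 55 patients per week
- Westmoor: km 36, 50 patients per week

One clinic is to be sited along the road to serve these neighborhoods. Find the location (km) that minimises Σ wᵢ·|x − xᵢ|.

x = 39

For a sum of weighted absolute distances on a line, the optimum is the weighted median (not the mean). Total weight W = 235; half-weight = 117.5.
Sort by position and accumulate weight:
  km 26 (Northgate, w=30) → cum 30
  km 36 (Westmoor, w=50) → cum 80
  km 39 (Eastvale, w=55) → cum 135  ≥ 117.5 → median here
  km 60 (Southcross, w=100) → cum 235
Optimal location: km 39.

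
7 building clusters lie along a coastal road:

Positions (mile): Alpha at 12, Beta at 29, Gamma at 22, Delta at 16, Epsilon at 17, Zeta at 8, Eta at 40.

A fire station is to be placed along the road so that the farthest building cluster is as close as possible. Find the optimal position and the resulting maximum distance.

The 1-center on a line is the midpoint of the two extreme points: leftmost at 8, rightmost at 40.
Optimal location = (8 + 40)/2 = 24; maximum distance = (40 − 8)/2 = 16.

location 24, max distance 16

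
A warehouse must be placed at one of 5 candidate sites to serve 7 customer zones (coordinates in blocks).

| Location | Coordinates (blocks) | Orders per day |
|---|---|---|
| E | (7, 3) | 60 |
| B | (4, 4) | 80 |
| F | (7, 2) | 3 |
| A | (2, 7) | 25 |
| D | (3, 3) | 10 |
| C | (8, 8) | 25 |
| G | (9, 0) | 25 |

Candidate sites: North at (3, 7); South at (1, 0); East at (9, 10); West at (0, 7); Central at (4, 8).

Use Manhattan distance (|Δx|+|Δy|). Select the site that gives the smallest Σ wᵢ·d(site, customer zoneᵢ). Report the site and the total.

Total weighted distance at each candidate:
  North (3, 7): total = 1367
  South (1, 0): total = 1949
  East (9, 10): total = 2155
  West (0, 7): total = 2001
  Central (4, 8): total = 1387
Minimum is at North with total 1367 blocks.

North, total 1367 blocks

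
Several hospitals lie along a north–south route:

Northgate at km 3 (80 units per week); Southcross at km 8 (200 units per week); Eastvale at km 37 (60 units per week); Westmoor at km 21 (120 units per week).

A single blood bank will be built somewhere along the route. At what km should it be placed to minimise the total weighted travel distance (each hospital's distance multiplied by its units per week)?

For a sum of weighted absolute distances on a line, the optimum is the weighted median (not the mean). Total weight W = 460; half-weight = 230.
Sort by position and accumulate weight:
  km 3 (Northgate, w=80) → cum 80
  km 8 (Southcross, w=200) → cum 280  ≥ 230 → median here
  km 21 (Westmoor, w=120) → cum 400
  km 37 (Eastvale, w=60) → cum 460
Optimal location: km 8.

x = 8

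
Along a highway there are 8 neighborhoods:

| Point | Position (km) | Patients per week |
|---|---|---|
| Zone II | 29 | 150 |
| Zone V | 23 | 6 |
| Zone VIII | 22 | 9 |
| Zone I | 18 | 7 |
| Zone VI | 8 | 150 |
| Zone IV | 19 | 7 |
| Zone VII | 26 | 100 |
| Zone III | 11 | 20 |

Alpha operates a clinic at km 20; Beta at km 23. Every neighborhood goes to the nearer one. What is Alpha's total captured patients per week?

184

The indifferent point is the midpoint (20+23)/2 = 21.5; neighborhoods left of it (closer to Alpha at 20) go to Alpha, those right go to Beta.
  Zone VI at 8 (w=150) → Alpha
  Zone III at 11 (w=20) → Alpha
  Zone I at 18 (w=7) → Alpha
  Zone IV at 19 (w=7) → Alpha
  Zone VIII at 22 (w=9) → Beta
  Zone V at 23 (w=6) → Beta
  Zone VII at 26 (w=100) → Beta
  Zone II at 29 (w=150) → Beta
Alpha captures 184; Beta captures 265.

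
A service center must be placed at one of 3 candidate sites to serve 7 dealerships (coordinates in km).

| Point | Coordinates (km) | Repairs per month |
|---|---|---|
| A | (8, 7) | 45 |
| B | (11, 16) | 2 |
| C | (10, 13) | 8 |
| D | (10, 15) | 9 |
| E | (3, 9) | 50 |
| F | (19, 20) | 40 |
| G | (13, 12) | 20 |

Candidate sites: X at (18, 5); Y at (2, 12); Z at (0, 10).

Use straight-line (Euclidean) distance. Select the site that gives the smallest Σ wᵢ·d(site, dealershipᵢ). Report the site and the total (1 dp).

Y, total 1642.2 km

Total weighted distance at each candidate:
  X (18, 5): total = 2240.3
  Y (2, 12): total = 1642.2
  Z (0, 10): total = 1873.7
Minimum is at Y with total 1642.2 km.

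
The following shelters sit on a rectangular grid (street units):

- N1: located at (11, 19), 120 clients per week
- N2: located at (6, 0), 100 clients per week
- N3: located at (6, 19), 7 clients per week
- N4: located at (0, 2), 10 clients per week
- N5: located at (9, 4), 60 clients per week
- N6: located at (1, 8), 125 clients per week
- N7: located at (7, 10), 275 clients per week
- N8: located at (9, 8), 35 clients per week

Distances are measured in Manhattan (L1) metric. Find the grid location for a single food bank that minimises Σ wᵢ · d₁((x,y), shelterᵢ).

Manhattan distance separates: Σwᵢ(|x−xᵢ|+|y−yᵢ|) = Σwᵢ|x−xᵢ| + Σwᵢ|y−yᵢ|, so x and y are optimised independently as 1-D weighted medians.
Total weight W = 732; half = 366.
x-coordinate, sorted with cumulative weight:
  x=0 (N4, w=10) cum 10
  x=1 (N6, w=125) cum 135
  x=6 (N2, w=100) cum 235
  x=6 (N3, w=7) cum 242
  x=7 (N7, w=275) cum 517  ← median
  x=9 (N5, w=60) cum 577
  x=9 (N8, w=35) cum 612
  x=11 (N1, w=120) cum 732
⇒ x* = 7
y-coordinate, sorted with cumulative weight:
  y=0 (N2, w=100) cum 100
  y=2 (N4, w=10) cum 110
  y=4 (N5, w=60) cum 170
  y=8 (N6, w=125) cum 295
  y=8 (N8, w=35) cum 330
  y=10 (N7, w=275) cum 605  ← median
  y=19 (N1, w=120) cum 725
  y=19 (N3, w=7) cum 732
⇒ y* = 10

(7, 10)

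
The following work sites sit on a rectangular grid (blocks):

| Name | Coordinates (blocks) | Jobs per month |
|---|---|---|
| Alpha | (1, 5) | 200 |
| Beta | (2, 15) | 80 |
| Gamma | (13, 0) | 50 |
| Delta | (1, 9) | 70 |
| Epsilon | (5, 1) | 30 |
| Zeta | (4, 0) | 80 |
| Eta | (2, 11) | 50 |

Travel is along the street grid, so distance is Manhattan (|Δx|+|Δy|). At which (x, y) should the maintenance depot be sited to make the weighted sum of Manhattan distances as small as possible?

Manhattan distance separates: Σwᵢ(|x−xᵢ|+|y−yᵢ|) = Σwᵢ|x−xᵢ| + Σwᵢ|y−yᵢ|, so x and y are optimised independently as 1-D weighted medians.
Total weight W = 560; half = 280.
x-coordinate, sorted with cumulative weight:
  x=1 (Alpha, w=200) cum 200
  x=1 (Delta, w=70) cum 270
  x=2 (Beta, w=80) cum 350  ← median
  x=2 (Eta, w=50) cum 400
  x=4 (Zeta, w=80) cum 480
  x=5 (Epsilon, w=30) cum 510
  x=13 (Gamma, w=50) cum 560
⇒ x* = 2
y-coordinate, sorted with cumulative weight:
  y=0 (Gamma, w=50) cum 50
  y=0 (Zeta, w=80) cum 130
  y=1 (Epsilon, w=30) cum 160
  y=5 (Alpha, w=200) cum 360  ← median
  y=9 (Delta, w=70) cum 430
  y=11 (Eta, w=50) cum 480
  y=15 (Beta, w=80) cum 560
⇒ y* = 5

(2, 5)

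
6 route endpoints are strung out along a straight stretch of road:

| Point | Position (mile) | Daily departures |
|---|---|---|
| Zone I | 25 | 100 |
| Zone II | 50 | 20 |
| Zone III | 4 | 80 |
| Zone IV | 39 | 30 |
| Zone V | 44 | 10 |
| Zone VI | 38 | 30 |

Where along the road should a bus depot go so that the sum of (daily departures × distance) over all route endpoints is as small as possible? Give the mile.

For a sum of weighted absolute distances on a line, the optimum is the weighted median (not the mean). Total weight W = 270; half-weight = 135.
Sort by position and accumulate weight:
  mile 4 (Zone III, w=80) → cum 80
  mile 25 (Zone I, w=100) → cum 180  ≥ 135 → median here
  mile 38 (Zone VI, w=30) → cum 210
  mile 39 (Zone IV, w=30) → cum 240
  mile 44 (Zone V, w=10) → cum 250
  mile 50 (Zone II, w=20) → cum 270
Optimal location: mile 25.

x = 25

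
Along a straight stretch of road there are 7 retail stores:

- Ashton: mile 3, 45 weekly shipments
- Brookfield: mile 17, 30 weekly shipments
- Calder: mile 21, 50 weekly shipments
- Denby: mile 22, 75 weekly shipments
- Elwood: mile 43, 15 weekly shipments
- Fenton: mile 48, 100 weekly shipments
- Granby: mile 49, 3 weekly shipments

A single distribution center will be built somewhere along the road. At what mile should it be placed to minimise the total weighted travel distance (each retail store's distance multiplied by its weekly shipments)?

For a sum of weighted absolute distances on a line, the optimum is the weighted median (not the mean). Total weight W = 318; half-weight = 159.
Sort by position and accumulate weight:
  mile 3 (Ashton, w=45) → cum 45
  mile 17 (Brookfield, w=30) → cum 75
  mile 21 (Calder, w=50) → cum 125
  mile 22 (Denby, w=75) → cum 200  ≥ 159 → median here
  mile 43 (Elwood, w=15) → cum 215
  mile 48 (Fenton, w=100) → cum 315
  mile 49 (Granby, w=3) → cum 318
Optimal location: mile 22.

x = 22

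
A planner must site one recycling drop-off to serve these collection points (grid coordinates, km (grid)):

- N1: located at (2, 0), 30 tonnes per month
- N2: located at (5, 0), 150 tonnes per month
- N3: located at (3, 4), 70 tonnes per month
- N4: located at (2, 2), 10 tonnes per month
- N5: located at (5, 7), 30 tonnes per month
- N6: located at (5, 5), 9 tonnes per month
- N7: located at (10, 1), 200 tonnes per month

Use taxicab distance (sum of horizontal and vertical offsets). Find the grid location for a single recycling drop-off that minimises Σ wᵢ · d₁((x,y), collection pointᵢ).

Manhattan distance separates: Σwᵢ(|x−xᵢ|+|y−yᵢ|) = Σwᵢ|x−xᵢ| + Σwᵢ|y−yᵢ|, so x and y are optimised independently as 1-D weighted medians.
Total weight W = 499; half = 249.5.
x-coordinate, sorted with cumulative weight:
  x=2 (N1, w=30) cum 30
  x=2 (N4, w=10) cum 40
  x=3 (N3, w=70) cum 110
  x=5 (N2, w=150) cum 260  ← median
  x=5 (N5, w=30) cum 290
  x=5 (N6, w=9) cum 299
  x=10 (N7, w=200) cum 499
⇒ x* = 5
y-coordinate, sorted with cumulative weight:
  y=0 (N1, w=30) cum 30
  y=0 (N2, w=150) cum 180
  y=1 (N7, w=200) cum 380  ← median
  y=2 (N4, w=10) cum 390
  y=4 (N3, w=70) cum 460
  y=5 (N6, w=9) cum 469
  y=7 (N5, w=30) cum 499
⇒ y* = 1

(5, 1)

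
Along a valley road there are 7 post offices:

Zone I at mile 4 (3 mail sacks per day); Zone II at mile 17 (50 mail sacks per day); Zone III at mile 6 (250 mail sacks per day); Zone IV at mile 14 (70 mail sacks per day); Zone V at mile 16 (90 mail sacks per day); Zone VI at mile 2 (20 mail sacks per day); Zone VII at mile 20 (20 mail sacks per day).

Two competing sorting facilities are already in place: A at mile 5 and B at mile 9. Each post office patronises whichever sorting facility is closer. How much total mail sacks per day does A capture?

273

The indifferent point is the midpoint (5+9)/2 = 7; post offices left of it (closer to A at 5) go to A, those right go to B.
  Zone VI at 2 (w=20) → A
  Zone I at 4 (w=3) → A
  Zone III at 6 (w=250) → A
  Zone IV at 14 (w=70) → B
  Zone V at 16 (w=90) → B
  Zone II at 17 (w=50) → B
  Zone VII at 20 (w=20) → B
A captures 273; B captures 230.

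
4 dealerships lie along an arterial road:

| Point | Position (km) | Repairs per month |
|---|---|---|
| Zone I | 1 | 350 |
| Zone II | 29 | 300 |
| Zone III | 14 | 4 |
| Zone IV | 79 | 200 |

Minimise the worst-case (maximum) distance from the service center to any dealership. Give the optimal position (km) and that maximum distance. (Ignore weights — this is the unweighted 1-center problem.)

location 40, max distance 39

The 1-center on a line is the midpoint of the two extreme points: leftmost at 1, rightmost at 79.
Optimal location = (1 + 79)/2 = 40; maximum distance = (79 − 1)/2 = 39.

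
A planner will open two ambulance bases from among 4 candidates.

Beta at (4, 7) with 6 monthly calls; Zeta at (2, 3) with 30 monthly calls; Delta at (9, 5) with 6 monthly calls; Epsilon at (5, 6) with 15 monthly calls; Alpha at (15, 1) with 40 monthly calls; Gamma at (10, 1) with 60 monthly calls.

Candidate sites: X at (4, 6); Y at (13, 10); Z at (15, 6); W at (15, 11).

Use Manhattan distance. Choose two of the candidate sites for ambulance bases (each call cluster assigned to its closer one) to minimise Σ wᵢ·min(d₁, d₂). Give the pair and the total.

{X, Z}, total 1007

Evaluate every pair (each demand assigned to the nearer of the two):
  {X, Z}: total = 1007
  {X, W}: total = 1267
  {X, Y}: total = 1307
  {Y, Z}: total = 1544
  {Z, W}: total = 1544
  {Y, W}: total = 1966
Best pair: {X, Z} with total 1007.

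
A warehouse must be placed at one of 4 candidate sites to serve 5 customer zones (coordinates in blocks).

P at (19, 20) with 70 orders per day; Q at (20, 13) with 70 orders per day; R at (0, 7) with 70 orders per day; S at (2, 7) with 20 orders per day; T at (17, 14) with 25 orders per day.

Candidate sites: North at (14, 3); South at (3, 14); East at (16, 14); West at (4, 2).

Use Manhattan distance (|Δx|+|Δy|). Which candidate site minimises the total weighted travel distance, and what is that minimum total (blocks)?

Total weighted distance at each candidate:
  North (14, 3): total = 4590
  South (3, 14): total = 4010
  East (16, 14): total = 3035
  West (4, 2): total = 5595
Minimum is at East with total 3035 blocks.

East, total 3035 blocks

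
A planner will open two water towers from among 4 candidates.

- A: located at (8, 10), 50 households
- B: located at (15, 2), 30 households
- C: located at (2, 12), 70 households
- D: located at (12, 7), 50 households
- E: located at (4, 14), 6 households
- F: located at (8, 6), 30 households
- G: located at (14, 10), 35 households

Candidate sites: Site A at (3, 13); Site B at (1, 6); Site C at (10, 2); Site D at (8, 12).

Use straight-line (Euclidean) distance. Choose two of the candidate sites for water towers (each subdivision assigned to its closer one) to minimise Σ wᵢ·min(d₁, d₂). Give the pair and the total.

{Site A, Site C}, total 1265.5

Evaluate every pair (each demand assigned to the nearer of the two):
  {Site A, Site C}: total = 1265.5
  {Site A, Site D}: total = 1295.2
  {Site C, Site D}: total = 1321.6
  {Site B, Site D}: total = 1634.5
  {Site B, Site C}: total = 1746.6
  {Site A, Site B}: total = 1985.7
Best pair: {Site A, Site C} with total 1265.5.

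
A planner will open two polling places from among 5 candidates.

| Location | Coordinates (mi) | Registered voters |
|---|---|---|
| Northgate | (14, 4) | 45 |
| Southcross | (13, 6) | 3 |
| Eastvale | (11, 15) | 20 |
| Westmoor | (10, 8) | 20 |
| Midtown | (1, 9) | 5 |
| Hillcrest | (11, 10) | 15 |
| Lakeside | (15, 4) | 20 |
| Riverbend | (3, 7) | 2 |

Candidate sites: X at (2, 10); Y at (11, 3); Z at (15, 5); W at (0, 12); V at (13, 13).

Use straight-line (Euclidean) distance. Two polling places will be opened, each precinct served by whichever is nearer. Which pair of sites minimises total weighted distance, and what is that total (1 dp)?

{Z, V}, total 404.2

Evaluate every pair (each demand assigned to the nearer of the two):
  {Z, V}: total = 404.2
  {X, Z}: total = 522.3
  {Y, V}: total = 524.4
  {Z, W}: total = 545.9
  {Y, Z}: total = 580.0
  {X, Y}: total = 661.9
  {Y, W}: total = 698.1
  {X, V}: total = 853.5
  {W, V}: total = 867.6
  {X, W}: total = 1444.4
Best pair: {Z, V} with total 404.2.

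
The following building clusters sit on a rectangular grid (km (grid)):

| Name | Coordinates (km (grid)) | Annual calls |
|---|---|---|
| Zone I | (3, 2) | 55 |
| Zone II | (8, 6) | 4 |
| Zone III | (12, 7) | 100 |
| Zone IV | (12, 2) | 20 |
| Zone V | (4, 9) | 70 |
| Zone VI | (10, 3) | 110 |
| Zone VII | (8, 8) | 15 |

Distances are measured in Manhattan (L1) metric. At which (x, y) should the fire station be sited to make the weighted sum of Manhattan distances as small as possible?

(10, 6)

Manhattan distance separates: Σwᵢ(|x−xᵢ|+|y−yᵢ|) = Σwᵢ|x−xᵢ| + Σwᵢ|y−yᵢ|, so x and y are optimised independently as 1-D weighted medians.
Total weight W = 374; half = 187.
x-coordinate, sorted with cumulative weight:
  x=3 (Zone I, w=55) cum 55
  x=4 (Zone V, w=70) cum 125
  x=8 (Zone II, w=4) cum 129
  x=8 (Zone VII, w=15) cum 144
  x=10 (Zone VI, w=110) cum 254  ← median
  x=12 (Zone III, w=100) cum 354
  x=12 (Zone IV, w=20) cum 374
⇒ x* = 10
y-coordinate, sorted with cumulative weight:
  y=2 (Zone I, w=55) cum 55
  y=2 (Zone IV, w=20) cum 75
  y=3 (Zone VI, w=110) cum 185
  y=6 (Zone II, w=4) cum 189  ← median
  y=7 (Zone III, w=100) cum 289
  y=8 (Zone VII, w=15) cum 304
  y=9 (Zone V, w=70) cum 374
⇒ y* = 6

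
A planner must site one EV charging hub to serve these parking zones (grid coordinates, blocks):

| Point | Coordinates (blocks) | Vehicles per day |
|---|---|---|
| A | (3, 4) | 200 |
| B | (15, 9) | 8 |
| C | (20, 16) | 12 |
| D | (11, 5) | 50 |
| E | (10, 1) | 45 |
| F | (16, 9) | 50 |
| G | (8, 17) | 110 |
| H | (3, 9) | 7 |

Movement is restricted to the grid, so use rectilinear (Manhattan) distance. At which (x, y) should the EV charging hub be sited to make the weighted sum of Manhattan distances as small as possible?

Manhattan distance separates: Σwᵢ(|x−xᵢ|+|y−yᵢ|) = Σwᵢ|x−xᵢ| + Σwᵢ|y−yᵢ|, so x and y are optimised independently as 1-D weighted medians.
Total weight W = 482; half = 241.
x-coordinate, sorted with cumulative weight:
  x=3 (A, w=200) cum 200
  x=3 (H, w=7) cum 207
  x=8 (G, w=110) cum 317  ← median
  x=10 (E, w=45) cum 362
  x=11 (D, w=50) cum 412
  x=15 (B, w=8) cum 420
  x=16 (F, w=50) cum 470
  x=20 (C, w=12) cum 482
⇒ x* = 8
y-coordinate, sorted with cumulative weight:
  y=1 (E, w=45) cum 45
  y=4 (A, w=200) cum 245  ← median
  y=5 (D, w=50) cum 295
  y=9 (B, w=8) cum 303
  y=9 (F, w=50) cum 353
  y=9 (H, w=7) cum 360
  y=16 (C, w=12) cum 372
  y=17 (G, w=110) cum 482
⇒ y* = 4

(8, 4)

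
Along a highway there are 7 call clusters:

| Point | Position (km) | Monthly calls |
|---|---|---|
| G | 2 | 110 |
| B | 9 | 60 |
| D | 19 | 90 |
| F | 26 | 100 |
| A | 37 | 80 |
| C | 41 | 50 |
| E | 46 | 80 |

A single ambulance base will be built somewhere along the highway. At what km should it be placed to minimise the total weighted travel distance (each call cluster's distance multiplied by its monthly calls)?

For a sum of weighted absolute distances on a line, the optimum is the weighted median (not the mean). Total weight W = 570; half-weight = 285.
Sort by position and accumulate weight:
  km 2 (G, w=110) → cum 110
  km 9 (B, w=60) → cum 170
  km 19 (D, w=90) → cum 260
  km 26 (F, w=100) → cum 360  ≥ 285 → median here
  km 37 (A, w=80) → cum 440
  km 41 (C, w=50) → cum 490
  km 46 (E, w=80) → cum 570
Optimal location: km 26.

x = 26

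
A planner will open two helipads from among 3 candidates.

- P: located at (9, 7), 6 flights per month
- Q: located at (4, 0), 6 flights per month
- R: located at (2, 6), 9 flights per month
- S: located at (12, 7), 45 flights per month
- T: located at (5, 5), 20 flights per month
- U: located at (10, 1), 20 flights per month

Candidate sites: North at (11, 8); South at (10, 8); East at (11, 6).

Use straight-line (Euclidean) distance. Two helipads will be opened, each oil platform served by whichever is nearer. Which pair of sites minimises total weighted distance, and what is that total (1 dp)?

{South, East}, total 420.3

Evaluate every pair (each demand assigned to the nearer of the two):
  {South, East}: total = 420.3
  {North, East}: total = 437.0
  {North, South}: total = 463.0
Best pair: {South, East} with total 420.3.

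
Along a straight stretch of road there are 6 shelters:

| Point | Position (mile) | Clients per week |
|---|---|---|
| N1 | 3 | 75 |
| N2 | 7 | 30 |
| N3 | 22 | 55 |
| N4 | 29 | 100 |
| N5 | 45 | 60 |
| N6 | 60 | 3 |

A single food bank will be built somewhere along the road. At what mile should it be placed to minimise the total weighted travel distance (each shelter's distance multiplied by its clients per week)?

For a sum of weighted absolute distances on a line, the optimum is the weighted median (not the mean). Total weight W = 323; half-weight = 161.5.
Sort by position and accumulate weight:
  mile 3 (N1, w=75) → cum 75
  mile 7 (N2, w=30) → cum 105
  mile 22 (N3, w=55) → cum 160
  mile 29 (N4, w=100) → cum 260  ≥ 161.5 → median here
  mile 45 (N5, w=60) → cum 320
  mile 60 (N6, w=3) → cum 323
Optimal location: mile 29.

x = 29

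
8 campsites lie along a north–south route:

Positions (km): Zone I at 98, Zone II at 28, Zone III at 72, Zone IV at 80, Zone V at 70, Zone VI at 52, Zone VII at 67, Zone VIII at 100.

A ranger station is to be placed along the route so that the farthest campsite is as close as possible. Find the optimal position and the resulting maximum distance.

location 64, max distance 36

The 1-center on a line is the midpoint of the two extreme points: leftmost at 28, rightmost at 100.
Optimal location = (28 + 100)/2 = 64; maximum distance = (100 − 28)/2 = 36.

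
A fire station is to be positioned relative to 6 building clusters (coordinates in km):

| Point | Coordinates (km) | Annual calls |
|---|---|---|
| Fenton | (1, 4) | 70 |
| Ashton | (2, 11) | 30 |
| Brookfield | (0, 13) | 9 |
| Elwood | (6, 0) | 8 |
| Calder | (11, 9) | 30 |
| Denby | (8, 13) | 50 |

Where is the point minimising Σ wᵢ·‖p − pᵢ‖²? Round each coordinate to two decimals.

The minimiser of Σwᵢ‖p−pᵢ‖² is the weighted centroid p* = (Σwᵢpᵢ)/(Σwᵢ).
Σwᵢ = 197.
Σwᵢxᵢ = 70·1 + 30·2 + 9·0 + 8·6 + 30·11 + 50·8 = 908.
Σwᵢyᵢ = 70·4 + 30·11 + 9·13 + 8·0 + 30·9 + 50·13 = 1647.
x* = 908/197 = 4.61, y* = 1647/197 = 8.36.

(4.61, 8.36)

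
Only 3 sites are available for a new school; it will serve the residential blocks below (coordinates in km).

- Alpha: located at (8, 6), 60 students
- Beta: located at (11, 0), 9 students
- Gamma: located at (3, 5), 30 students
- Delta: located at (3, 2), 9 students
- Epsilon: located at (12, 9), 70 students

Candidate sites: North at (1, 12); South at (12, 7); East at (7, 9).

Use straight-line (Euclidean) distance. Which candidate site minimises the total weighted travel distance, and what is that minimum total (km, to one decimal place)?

Total weighted distance at each candidate:
  North (1, 12): total = 1802.1
  South (12, 7): total = 820.3
  East (7, 9): total = 870.6
Minimum is at South with total 820.3 km.

South, total 820.3 km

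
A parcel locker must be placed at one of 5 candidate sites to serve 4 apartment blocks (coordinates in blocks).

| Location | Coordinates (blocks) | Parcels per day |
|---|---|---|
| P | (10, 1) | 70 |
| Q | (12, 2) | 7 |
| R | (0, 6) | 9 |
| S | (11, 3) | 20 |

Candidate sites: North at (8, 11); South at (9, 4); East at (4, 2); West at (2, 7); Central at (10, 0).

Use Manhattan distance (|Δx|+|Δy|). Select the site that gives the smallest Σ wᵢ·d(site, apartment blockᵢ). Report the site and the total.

Total weighted distance at each candidate:
  North (8, 11): total = 1268
  South (9, 4): total = 474
  East (4, 2): total = 778
  West (2, 7): total = 1372
  Central (10, 0): total = 322
Minimum is at Central with total 322 blocks.

Central, total 322 blocks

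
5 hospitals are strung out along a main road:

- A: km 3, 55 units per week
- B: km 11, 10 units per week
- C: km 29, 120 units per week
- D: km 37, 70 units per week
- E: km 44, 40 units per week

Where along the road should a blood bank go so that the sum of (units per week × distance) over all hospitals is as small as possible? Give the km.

For a sum of weighted absolute distances on a line, the optimum is the weighted median (not the mean). Total weight W = 295; half-weight = 147.5.
Sort by position and accumulate weight:
  km 3 (A, w=55) → cum 55
  km 11 (B, w=10) → cum 65
  km 29 (C, w=120) → cum 185  ≥ 147.5 → median here
  km 37 (D, w=70) → cum 255
  km 44 (E, w=40) → cum 295
Optimal location: km 29.

x = 29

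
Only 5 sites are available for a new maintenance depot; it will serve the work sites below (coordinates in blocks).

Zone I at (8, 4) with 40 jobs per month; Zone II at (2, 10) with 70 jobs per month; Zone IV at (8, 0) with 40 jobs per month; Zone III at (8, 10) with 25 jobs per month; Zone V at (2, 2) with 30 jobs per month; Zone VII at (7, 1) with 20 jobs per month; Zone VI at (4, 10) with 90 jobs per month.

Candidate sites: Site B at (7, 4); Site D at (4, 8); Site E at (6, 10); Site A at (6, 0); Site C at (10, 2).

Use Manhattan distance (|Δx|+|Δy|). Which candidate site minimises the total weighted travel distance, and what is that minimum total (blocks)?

Total weighted distance at each candidate:
  Site B (7, 4): total = 2265
  Site D (4, 8): total = 1850
  Site E (6, 10): total = 1870
  Site A (6, 0): total = 2900
  Site C (10, 2): total = 3270
Minimum is at Site D with total 1850 blocks.

Site D, total 1850 blocks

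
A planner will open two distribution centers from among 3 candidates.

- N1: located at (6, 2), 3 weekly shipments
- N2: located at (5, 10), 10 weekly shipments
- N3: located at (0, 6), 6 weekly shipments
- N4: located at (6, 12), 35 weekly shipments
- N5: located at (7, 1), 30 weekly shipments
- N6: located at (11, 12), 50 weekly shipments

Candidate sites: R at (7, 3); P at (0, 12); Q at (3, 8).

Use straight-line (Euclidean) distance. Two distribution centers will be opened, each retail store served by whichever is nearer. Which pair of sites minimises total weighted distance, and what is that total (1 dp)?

Evaluate every pair (each demand assigned to the nearer of the two):
  {R, Q}: total = 736.4
  {R, P}: total = 856.5
  {P, Q}: total = 934.1
Best pair: {R, Q} with total 736.4.

{R, Q}, total 736.4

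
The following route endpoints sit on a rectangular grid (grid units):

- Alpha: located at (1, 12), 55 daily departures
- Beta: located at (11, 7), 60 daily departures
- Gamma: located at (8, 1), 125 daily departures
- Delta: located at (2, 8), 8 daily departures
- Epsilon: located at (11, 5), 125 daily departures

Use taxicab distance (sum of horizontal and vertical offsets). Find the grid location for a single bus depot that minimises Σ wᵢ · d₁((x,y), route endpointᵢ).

(8, 5)

Manhattan distance separates: Σwᵢ(|x−xᵢ|+|y−yᵢ|) = Σwᵢ|x−xᵢ| + Σwᵢ|y−yᵢ|, so x and y are optimised independently as 1-D weighted medians.
Total weight W = 373; half = 186.5.
x-coordinate, sorted with cumulative weight:
  x=1 (Alpha, w=55) cum 55
  x=2 (Delta, w=8) cum 63
  x=8 (Gamma, w=125) cum 188  ← median
  x=11 (Beta, w=60) cum 248
  x=11 (Epsilon, w=125) cum 373
⇒ x* = 8
y-coordinate, sorted with cumulative weight:
  y=1 (Gamma, w=125) cum 125
  y=5 (Epsilon, w=125) cum 250  ← median
  y=7 (Beta, w=60) cum 310
  y=8 (Delta, w=8) cum 318
  y=12 (Alpha, w=55) cum 373
⇒ y* = 5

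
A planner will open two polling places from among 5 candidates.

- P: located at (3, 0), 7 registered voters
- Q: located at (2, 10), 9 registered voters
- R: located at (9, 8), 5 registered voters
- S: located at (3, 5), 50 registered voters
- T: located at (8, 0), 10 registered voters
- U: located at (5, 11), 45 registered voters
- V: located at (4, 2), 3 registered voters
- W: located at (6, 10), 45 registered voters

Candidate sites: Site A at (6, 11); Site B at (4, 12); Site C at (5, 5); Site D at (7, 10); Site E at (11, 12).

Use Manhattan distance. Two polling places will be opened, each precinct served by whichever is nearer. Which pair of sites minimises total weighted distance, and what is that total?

Evaluate every pair (each demand assigned to the nearer of the two):
  {Site A, Site C}: total = 406
  {Site C, Site D}: total = 486
  {Site B, Site C}: total = 582
  {Site A, Site B}: total = 807
  {Site B, Site D}: total = 822
  {Site A, Site D}: total = 846
  {Site A, Site E}: total = 876
  {Site C, Site E}: total = 883
  {Site D, Site E}: total = 936
  {Site B, Site E}: total = 1007
Best pair: {Site A, Site C} with total 406.

{Site A, Site C}, total 406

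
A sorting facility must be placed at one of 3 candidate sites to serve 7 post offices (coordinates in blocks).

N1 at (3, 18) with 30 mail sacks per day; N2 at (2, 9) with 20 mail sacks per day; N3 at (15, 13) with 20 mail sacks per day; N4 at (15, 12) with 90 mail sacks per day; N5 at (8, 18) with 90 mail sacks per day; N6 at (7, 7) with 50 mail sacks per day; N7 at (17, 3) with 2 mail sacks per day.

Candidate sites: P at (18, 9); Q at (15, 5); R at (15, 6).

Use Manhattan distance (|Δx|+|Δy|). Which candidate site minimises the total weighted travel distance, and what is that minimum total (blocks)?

Total weighted distance at each candidate:
  P (18, 9): total = 4094
  Q (15, 5): total = 4188
  R (15, 6): total = 3890
Minimum is at R with total 3890 blocks.

R, total 3890 blocks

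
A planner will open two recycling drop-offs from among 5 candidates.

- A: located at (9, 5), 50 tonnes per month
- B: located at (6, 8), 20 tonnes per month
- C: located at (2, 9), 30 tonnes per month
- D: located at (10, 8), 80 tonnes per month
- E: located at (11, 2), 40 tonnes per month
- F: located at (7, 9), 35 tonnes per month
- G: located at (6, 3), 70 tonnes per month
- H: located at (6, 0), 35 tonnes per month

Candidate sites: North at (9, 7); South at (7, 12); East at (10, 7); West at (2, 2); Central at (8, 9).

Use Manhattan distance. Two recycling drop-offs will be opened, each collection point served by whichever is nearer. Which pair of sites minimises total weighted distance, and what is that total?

Evaluate every pair (each demand assigned to the nearer of the two):
  {East, West}: total = 1515
  {North, West}: total = 1530
  {North, Central}: total = 1655
  {West, Central}: total = 1685
  {East, Central}: total = 1690
  {North, East}: total = 1750
  {North, South}: total = 1805
  {South, East}: total = 1860
  {South, Central}: total = 2110
  {South, West}: total = 2345
Best pair: {East, West} with total 1515.

{East, West}, total 1515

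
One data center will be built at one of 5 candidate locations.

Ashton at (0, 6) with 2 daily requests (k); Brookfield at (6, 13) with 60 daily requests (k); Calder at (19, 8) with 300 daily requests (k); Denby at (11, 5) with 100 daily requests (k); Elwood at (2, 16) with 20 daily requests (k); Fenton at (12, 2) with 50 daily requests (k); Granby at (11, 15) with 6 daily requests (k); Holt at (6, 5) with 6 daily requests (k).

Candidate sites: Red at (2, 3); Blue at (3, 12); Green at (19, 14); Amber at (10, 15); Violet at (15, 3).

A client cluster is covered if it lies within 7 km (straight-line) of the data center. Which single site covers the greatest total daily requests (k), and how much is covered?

Coverage radius r = 7 km; a point is covered iff (Δx)²+(Δy)² ≤ 7² = 49.
  Red (2, 3): covers {Ashton, Holt} → 8
  Blue (3, 12): covers {Ashton, Brookfield, Elwood} → 82
  Green (19, 14): covers {Calder} → 300
  Amber (10, 15): covers {Brookfield, Granby} → 66
  Violet (15, 3): covers {Calder, Denby, Fenton} → 450
Maximum coverage at Violet: 450 daily requests (k).

Violet, covering 450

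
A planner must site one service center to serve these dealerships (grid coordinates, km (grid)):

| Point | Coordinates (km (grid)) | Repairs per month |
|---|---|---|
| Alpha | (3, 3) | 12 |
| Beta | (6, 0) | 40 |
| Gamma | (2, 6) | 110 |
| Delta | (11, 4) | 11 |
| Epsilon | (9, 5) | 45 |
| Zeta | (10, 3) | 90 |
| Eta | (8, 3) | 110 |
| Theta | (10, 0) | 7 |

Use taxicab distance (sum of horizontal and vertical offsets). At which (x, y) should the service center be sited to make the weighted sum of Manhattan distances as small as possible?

(8, 3)

Manhattan distance separates: Σwᵢ(|x−xᵢ|+|y−yᵢ|) = Σwᵢ|x−xᵢ| + Σwᵢ|y−yᵢ|, so x and y are optimised independently as 1-D weighted medians.
Total weight W = 425; half = 212.5.
x-coordinate, sorted with cumulative weight:
  x=2 (Gamma, w=110) cum 110
  x=3 (Alpha, w=12) cum 122
  x=6 (Beta, w=40) cum 162
  x=8 (Eta, w=110) cum 272  ← median
  x=9 (Epsilon, w=45) cum 317
  x=10 (Zeta, w=90) cum 407
  x=10 (Theta, w=7) cum 414
  x=11 (Delta, w=11) cum 425
⇒ x* = 8
y-coordinate, sorted with cumulative weight:
  y=0 (Beta, w=40) cum 40
  y=0 (Theta, w=7) cum 47
  y=3 (Alpha, w=12) cum 59
  y=3 (Zeta, w=90) cum 149
  y=3 (Eta, w=110) cum 259  ← median
  y=4 (Delta, w=11) cum 270
  y=5 (Epsilon, w=45) cum 315
  y=6 (Gamma, w=110) cum 425
⇒ y* = 3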